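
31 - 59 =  -28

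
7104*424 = 3012096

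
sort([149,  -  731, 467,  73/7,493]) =[-731,73/7, 149,467,493]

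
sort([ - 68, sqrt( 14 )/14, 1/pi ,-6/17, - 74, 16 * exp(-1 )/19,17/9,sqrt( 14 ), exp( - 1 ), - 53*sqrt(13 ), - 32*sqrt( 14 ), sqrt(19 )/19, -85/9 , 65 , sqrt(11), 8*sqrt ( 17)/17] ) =[ - 53*sqrt( 13), - 32*sqrt ( 14) , - 74, - 68 , - 85/9 , - 6/17, sqrt( 19 )/19 , sqrt( 14 )/14,16*exp( - 1)/19,1/pi,  exp( - 1 ),17/9,8*sqrt(17 )/17, sqrt( 11 ), sqrt( 14), 65 ] 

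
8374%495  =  454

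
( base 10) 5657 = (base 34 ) 4ud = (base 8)13031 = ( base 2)1011000011001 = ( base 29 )6l2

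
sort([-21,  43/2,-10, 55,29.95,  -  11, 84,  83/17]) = [ - 21, - 11,-10,83/17,43/2 , 29.95, 55,84]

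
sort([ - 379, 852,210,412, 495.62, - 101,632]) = [  -  379,-101, 210,412,  495.62,632,852]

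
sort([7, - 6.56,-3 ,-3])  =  [ - 6.56, - 3,- 3, 7] 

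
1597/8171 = 1597/8171 = 0.20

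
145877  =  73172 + 72705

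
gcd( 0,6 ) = 6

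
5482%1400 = 1282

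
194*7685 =1490890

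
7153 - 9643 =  - 2490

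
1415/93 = 1415/93 = 15.22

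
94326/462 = 204 + 13/77 = 204.17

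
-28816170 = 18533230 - 47349400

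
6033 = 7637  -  1604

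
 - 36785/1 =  - 36785 =-36785.00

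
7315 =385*19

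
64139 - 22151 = 41988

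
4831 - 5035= - 204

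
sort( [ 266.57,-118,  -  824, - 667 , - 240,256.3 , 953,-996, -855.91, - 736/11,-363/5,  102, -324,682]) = [ - 996, - 855.91, - 824,- 667, - 324, - 240, - 118,- 363/5,- 736/11,102, 256.3,266.57,682,953]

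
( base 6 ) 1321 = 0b101010001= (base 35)9M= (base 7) 661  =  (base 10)337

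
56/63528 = 7/7941=0.00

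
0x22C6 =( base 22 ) i8e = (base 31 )985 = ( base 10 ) 8902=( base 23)GJ1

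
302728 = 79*3832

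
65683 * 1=65683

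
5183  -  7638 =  - 2455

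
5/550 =1/110 = 0.01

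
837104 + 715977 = 1553081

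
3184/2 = 1592 = 1592.00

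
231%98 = 35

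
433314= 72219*6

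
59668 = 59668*1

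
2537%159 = 152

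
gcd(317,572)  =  1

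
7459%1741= 495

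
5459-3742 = 1717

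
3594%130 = 84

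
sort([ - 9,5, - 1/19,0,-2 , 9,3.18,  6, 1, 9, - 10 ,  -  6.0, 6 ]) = [ - 10,  -  9, - 6.0,  -  2 , - 1/19,  0,1,3.18 , 5, 6, 6, 9, 9]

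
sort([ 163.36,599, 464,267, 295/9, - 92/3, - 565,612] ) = [ - 565,-92/3, 295/9,163.36,  267,464,599, 612 ]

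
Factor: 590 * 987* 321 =186927930 = 2^1*3^2  *  5^1*7^1*47^1*59^1 * 107^1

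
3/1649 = 3/1649 = 0.00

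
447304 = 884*506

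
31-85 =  - 54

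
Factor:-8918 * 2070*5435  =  -2^2*3^2 * 5^2*7^3 *13^1 * 23^1*1087^1 = - 100331513100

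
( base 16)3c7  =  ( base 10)967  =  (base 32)u7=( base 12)687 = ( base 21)241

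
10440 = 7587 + 2853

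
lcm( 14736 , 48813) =781008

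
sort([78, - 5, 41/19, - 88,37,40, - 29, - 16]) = [ - 88,  -  29, -16, - 5,41/19,37, 40,78 ]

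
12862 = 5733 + 7129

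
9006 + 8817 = 17823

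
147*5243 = 770721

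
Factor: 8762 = 2^1*13^1*337^1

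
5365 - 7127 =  - 1762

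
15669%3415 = 2009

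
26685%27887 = 26685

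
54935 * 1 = 54935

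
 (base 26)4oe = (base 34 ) 2UA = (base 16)D0E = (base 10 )3342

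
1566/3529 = 1566/3529 = 0.44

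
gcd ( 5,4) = 1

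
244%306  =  244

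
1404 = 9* 156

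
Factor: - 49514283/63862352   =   - 2^(-4)* 3^2*7^1*13^1*23^(-1 )*60457^1*173539^( - 1)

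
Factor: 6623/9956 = 2^( - 2)*19^( - 1)*37^1 * 131^(-1 )*179^1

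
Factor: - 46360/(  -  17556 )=2^1 * 3^ ( - 1)*5^1*7^(  -  1)*11^(  -  1)*61^1 = 610/231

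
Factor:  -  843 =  - 3^1*281^1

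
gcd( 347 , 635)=1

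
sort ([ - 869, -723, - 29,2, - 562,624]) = [ - 869,  -  723, - 562, - 29,2,  624]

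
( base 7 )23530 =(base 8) 13721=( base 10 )6097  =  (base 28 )7ll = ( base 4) 1133101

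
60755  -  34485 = 26270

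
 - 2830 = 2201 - 5031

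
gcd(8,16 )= 8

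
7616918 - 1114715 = 6502203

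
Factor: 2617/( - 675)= - 3^( - 3)*5^(  -  2)*2617^1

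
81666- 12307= 69359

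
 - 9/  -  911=9/911 = 0.01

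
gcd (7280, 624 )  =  208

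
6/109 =6/109=0.06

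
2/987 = 2/987 = 0.00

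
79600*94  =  7482400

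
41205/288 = 13735/96 =143.07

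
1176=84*14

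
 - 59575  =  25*( - 2383 )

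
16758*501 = 8395758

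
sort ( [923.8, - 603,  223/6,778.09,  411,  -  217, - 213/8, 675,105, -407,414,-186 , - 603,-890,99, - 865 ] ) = [-890, - 865, - 603, - 603,-407, - 217, - 186, - 213/8, 223/6,  99,105,411,414, 675,778.09,923.8 ]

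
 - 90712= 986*( - 92) 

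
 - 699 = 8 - 707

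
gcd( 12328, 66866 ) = 134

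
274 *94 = 25756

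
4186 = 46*91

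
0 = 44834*0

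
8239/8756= 749/796=0.94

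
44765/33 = 44765/33 = 1356.52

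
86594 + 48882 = 135476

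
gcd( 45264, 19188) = 492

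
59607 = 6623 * 9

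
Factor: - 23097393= - 3^5*11^1*8641^1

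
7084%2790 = 1504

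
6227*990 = 6164730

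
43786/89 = 43786/89  =  491.98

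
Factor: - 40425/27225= - 49/33 = - 3^( - 1 )*7^2*11^ ( - 1) 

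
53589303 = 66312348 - 12723045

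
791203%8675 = 1778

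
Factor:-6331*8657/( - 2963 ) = 11^1*13^1*487^1*787^1*2963^(-1) = 54807467/2963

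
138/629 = 138/629 = 0.22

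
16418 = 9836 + 6582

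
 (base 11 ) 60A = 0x2e0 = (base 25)14B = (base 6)3224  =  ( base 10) 736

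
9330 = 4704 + 4626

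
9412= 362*26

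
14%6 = 2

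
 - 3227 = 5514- 8741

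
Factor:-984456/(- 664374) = 2^2*3^1*11^2*113^1*110729^( - 1) = 164076/110729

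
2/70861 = 2/70861 = 0.00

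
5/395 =1/79=0.01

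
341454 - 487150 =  - 145696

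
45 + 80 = 125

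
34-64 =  - 30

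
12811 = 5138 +7673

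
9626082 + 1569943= 11196025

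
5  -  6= -1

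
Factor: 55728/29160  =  2^1*3^(  -  2 )*5^(  -  1 )*43^1 = 86/45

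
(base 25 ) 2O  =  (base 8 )112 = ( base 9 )82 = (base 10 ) 74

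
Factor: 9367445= 5^1*487^1 * 3847^1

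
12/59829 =4/19943  =  0.00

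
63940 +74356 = 138296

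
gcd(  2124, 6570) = 18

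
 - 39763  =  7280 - 47043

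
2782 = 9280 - 6498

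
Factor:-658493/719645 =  -5^( - 1 )*11^1*163^( - 1 )*883^ (  -  1)*59863^1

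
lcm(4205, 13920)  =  403680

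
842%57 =44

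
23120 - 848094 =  - 824974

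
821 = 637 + 184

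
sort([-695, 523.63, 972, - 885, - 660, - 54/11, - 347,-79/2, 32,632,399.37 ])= [ -885, - 695 , - 660, - 347, - 79/2, - 54/11, 32, 399.37,523.63,632 , 972 ] 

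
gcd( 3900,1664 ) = 52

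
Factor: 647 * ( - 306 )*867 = -2^1*3^3*17^3*647^1 = - 171650394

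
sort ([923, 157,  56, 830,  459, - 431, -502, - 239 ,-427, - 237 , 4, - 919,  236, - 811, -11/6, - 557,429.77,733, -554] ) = [ - 919, - 811,-557,-554, - 502, - 431, - 427, - 239, - 237, - 11/6,4, 56 , 157, 236,  429.77, 459,733,830,923]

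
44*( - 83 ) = - 3652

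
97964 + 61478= 159442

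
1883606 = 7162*263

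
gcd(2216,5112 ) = 8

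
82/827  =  82/827 = 0.10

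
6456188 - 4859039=1597149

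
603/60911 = 603/60911= 0.01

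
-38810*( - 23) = 892630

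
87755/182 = 482 + 31/182 = 482.17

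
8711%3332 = 2047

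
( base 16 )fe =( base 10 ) 254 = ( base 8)376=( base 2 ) 11111110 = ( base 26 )9K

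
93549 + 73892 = 167441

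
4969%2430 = 109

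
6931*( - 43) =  - 298033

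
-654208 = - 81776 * 8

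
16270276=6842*2378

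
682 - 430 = 252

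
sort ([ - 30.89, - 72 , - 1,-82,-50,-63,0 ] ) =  [ - 82 , - 72,-63 ,-50, - 30.89, -1,0] 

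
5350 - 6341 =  - 991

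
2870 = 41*70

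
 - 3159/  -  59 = 3159/59 =53.54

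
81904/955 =85+ 729/955  =  85.76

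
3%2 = 1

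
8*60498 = 483984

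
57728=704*82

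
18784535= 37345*503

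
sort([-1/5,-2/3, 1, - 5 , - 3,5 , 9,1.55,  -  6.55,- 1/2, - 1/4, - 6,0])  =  [ -6.55,-6, - 5 ,  -  3,-2/3, -1/2, -1/4, - 1/5, 0,  1,1.55,  5, 9 ]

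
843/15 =56  +  1/5= 56.20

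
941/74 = 12 + 53/74 = 12.72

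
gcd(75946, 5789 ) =1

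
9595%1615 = 1520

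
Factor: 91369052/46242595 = 2^2*5^(  -  1 )*7^ (-1)*47^( - 1)*59^1*191^1* 2027^1*28111^(-1)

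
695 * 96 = 66720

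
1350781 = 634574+716207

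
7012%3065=882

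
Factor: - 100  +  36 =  - 2^6 = - 64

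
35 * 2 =70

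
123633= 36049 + 87584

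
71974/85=846  +  64/85 = 846.75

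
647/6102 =647/6102 = 0.11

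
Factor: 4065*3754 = 2^1*3^1*5^1*271^1*1877^1 = 15260010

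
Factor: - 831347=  - 11^1*75577^1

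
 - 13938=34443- 48381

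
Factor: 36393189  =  3^1 * 7^1*19^1*197^1*463^1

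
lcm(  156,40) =1560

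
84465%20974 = 569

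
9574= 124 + 9450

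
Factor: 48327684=2^2*3^1*41^1*98227^1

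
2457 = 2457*1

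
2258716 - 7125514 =  -  4866798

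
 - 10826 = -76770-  - 65944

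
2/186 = 1/93 = 0.01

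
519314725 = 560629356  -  41314631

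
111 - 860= - 749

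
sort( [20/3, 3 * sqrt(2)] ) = [ 3*sqrt( 2 ), 20/3] 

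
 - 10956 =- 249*44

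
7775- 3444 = 4331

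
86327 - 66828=19499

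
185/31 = 5  +  30/31= 5.97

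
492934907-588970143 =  - 96035236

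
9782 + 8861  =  18643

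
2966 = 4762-1796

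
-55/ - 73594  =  55/73594 = 0.00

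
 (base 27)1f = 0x2a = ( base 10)42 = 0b101010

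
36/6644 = 9/1661 = 0.01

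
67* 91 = 6097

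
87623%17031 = 2468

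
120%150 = 120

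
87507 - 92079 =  - 4572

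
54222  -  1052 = 53170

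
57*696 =39672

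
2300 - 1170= 1130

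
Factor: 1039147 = 269^1 *3863^1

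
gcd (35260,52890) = 17630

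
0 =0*283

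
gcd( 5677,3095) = 1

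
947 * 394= 373118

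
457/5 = 91 + 2/5 = 91.40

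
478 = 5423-4945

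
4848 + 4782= 9630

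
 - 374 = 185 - 559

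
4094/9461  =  4094/9461 = 0.43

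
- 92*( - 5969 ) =549148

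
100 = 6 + 94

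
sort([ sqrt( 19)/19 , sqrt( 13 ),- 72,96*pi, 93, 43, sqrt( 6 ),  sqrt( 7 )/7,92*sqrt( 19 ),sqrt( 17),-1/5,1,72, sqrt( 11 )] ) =[ - 72, - 1/5, sqrt( 19) /19 , sqrt(7) /7, 1,sqrt( 6),sqrt( 11),  sqrt( 13 ),sqrt(17 ), 43,72,93, 96*pi,  92*sqrt( 19)]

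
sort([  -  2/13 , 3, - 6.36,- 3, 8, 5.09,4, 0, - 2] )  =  [ - 6.36, - 3,- 2, -2/13,0, 3, 4,5.09, 8 ] 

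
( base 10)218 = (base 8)332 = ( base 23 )9B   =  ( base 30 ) 78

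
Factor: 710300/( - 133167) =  -2^2*3^( - 1)*5^2*7103^1*44389^(  -  1) 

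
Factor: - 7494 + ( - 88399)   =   - 95893 = - 7^2  *  19^1 * 103^1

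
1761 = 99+1662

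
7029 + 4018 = 11047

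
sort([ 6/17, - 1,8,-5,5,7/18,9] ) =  [ - 5, - 1,6/17,7/18, 5, 8 , 9] 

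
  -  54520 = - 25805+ - 28715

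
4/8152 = 1/2038 = 0.00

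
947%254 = 185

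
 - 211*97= - 20467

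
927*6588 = 6107076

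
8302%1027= 86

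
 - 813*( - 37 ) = 30081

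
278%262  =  16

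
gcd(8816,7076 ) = 116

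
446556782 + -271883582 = 174673200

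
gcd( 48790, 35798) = 14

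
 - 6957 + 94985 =88028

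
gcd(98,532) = 14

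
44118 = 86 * 513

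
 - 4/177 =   -  1+173/177 = -  0.02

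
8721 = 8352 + 369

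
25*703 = 17575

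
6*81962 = 491772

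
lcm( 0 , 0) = 0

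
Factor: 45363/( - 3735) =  - 15121/1245 = - 3^( - 1)*5^( - 1)*83^( -1 ) * 15121^1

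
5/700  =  1/140 = 0.01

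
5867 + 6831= 12698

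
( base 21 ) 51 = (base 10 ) 106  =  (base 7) 211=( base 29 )3j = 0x6a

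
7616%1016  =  504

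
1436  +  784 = 2220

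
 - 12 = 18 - 30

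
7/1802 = 7/1802 = 0.00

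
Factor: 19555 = 5^1*3911^1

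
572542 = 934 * 613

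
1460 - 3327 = - 1867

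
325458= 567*574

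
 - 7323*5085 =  - 37237455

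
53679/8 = 53679/8 = 6709.88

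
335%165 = 5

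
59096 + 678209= 737305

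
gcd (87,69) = 3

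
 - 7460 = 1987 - 9447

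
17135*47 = 805345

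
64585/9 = 64585/9 = 7176.11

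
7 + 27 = 34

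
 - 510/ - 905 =102/181  =  0.56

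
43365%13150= 3915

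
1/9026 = 1/9026 = 0.00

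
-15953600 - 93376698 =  - 109330298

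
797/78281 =797/78281 =0.01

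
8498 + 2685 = 11183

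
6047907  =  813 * 7439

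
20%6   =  2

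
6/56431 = 6/56431 =0.00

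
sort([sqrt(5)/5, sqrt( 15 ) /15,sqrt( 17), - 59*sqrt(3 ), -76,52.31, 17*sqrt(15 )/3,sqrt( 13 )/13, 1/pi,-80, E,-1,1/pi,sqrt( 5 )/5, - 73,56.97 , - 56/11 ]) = [ - 59 *sqrt(3),- 80, - 76,-73,-56/11 , - 1, sqrt( 15) /15, sqrt( 13) /13,1/pi,1/pi,sqrt( 5) /5,sqrt( 5) /5, E,sqrt(17 ), 17*sqrt( 15) /3,52.31,56.97] 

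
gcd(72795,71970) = 15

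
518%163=29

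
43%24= 19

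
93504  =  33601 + 59903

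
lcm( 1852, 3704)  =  3704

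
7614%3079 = 1456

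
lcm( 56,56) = 56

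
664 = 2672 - 2008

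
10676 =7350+3326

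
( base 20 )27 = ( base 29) 1i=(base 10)47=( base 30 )1H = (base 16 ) 2f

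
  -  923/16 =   -  58 + 5/16 = - 57.69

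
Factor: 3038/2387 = 2^1*7^1*11^( - 1 ) = 14/11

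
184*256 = 47104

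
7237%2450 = 2337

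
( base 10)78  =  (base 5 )303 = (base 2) 1001110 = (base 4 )1032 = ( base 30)2I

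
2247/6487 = 2247/6487 = 0.35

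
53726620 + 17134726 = 70861346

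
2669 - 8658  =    -  5989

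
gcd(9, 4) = 1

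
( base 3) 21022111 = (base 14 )1D2C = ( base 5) 132312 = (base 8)12324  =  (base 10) 5332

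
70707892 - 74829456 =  - 4121564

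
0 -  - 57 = 57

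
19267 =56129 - 36862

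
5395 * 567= 3058965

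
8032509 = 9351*859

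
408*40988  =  16723104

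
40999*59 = 2418941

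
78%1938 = 78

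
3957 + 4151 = 8108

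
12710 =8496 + 4214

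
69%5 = 4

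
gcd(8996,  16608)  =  692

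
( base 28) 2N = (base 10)79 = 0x4F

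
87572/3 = 29190 + 2/3=29190.67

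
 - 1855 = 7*(-265)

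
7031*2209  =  15531479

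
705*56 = 39480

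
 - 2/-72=1/36 = 0.03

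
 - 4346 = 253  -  4599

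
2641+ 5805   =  8446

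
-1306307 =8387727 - 9694034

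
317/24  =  13  +  5/24 = 13.21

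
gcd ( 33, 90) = 3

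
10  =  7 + 3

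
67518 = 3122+64396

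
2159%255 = 119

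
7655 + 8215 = 15870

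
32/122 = 16/61 = 0.26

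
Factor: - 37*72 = -2664 = - 2^3 * 3^2 *37^1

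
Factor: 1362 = 2^1*3^1*227^1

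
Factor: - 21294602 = -2^1*7^1*1521043^1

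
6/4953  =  2/1651  =  0.00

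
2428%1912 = 516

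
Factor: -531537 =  - 3^1*53^1*3343^1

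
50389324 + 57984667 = 108373991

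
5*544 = 2720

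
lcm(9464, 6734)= 350168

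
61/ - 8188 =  - 1 + 8127/8188 = - 0.01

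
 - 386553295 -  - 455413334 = 68860039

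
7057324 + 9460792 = 16518116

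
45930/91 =45930/91 = 504.73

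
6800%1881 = 1157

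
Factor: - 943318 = -2^1*471659^1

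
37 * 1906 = 70522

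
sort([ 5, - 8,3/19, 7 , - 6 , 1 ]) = [-8, - 6, 3/19,1, 5 , 7] 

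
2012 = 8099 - 6087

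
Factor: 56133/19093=3^6*7^1*11^1*61^( - 1 ) * 313^( - 1)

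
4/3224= 1/806= 0.00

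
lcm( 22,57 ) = 1254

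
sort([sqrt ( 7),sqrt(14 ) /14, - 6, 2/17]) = [  -  6, 2/17,sqrt ( 14 ) /14,sqrt( 7 )]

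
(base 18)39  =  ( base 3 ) 2100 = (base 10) 63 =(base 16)3f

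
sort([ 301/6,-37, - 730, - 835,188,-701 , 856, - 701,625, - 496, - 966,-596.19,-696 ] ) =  [ - 966, -835, - 730, - 701,-701, -696,-596.19,  -  496, - 37,301/6,188, 625,856] 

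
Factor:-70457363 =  - 70457363^1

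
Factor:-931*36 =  - 2^2  *3^2*7^2*19^1 = - 33516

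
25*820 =20500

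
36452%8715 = 1592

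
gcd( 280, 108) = 4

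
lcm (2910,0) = 0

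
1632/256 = 6 + 3/8 = 6.38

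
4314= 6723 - 2409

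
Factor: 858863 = 59^1*14557^1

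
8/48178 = 4/24089  =  0.00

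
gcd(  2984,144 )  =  8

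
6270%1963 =381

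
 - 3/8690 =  - 3/8690 = - 0.00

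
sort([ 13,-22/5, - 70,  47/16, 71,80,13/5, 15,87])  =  [ - 70, - 22/5, 13/5,47/16, 13,15 , 71, 80, 87]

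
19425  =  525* 37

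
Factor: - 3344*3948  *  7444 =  - 2^8*3^1*7^1*11^1*19^1*47^1*  1861^1 = - 98276521728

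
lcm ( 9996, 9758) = 409836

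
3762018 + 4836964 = 8598982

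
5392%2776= 2616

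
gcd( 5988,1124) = 4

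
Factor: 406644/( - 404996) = -987/983=- 3^1*7^1*47^1*983^( - 1)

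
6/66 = 1/11= 0.09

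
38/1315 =38/1315= 0.03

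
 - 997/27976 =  - 1+26979/27976 = - 0.04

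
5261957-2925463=2336494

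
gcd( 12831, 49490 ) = 7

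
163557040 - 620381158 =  - 456824118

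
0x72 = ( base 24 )4I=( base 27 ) 46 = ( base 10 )114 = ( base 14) 82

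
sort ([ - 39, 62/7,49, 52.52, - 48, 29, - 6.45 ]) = [ - 48, - 39,-6.45, 62/7, 29, 49,52.52 ]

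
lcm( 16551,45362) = 1224774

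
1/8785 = 1/8785 = 0.00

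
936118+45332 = 981450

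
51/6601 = 51/6601 =0.01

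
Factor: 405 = 3^4*5^1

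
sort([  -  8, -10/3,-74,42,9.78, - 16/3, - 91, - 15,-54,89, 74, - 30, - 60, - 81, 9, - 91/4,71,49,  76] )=[ - 91, - 81 , - 74, - 60, - 54, - 30, - 91/4, - 15, - 8, - 16/3, - 10/3, 9,9.78,42 , 49, 71, 74,76,89]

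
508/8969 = 508/8969 = 0.06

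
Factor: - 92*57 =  - 2^2*3^1*19^1*23^1 = - 5244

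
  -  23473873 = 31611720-55085593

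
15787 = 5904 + 9883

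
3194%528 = 26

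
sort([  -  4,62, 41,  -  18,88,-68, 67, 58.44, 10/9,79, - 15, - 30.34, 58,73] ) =[- 68, - 30.34,-18 ,-15, - 4 , 10/9,41, 58 , 58.44, 62,67, 73, 79, 88 ]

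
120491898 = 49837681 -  - 70654217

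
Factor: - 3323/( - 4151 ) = 7^( - 1 )*593^( - 1) * 3323^1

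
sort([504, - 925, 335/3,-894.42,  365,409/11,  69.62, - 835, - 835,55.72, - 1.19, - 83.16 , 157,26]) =[ - 925, - 894.42, - 835, - 835 , - 83.16 , - 1.19,  26, 409/11, 55.72 , 69.62,335/3,  157, 365,504]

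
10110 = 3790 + 6320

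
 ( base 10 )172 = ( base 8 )254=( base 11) 147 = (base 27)6A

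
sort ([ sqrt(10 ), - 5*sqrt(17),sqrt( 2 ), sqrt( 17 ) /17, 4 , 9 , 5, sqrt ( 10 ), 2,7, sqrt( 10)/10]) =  [ - 5*sqrt( 17), sqrt( 17)/17, sqrt( 10)/10, sqrt(2 ), 2,  sqrt(10),sqrt(10 ), 4,5, 7,9] 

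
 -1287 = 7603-8890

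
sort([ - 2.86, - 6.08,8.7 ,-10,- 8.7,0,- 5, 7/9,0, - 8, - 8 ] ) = [ - 10, - 8.7, -8, -8, - 6.08, - 5,-2.86,0,0,  7/9, 8.7]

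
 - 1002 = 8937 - 9939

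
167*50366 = 8411122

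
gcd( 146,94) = 2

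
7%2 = 1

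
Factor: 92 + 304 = 396 = 2^2 * 3^2 * 11^1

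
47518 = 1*47518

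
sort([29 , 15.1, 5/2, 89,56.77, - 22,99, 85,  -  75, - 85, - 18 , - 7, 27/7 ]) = [ - 85, - 75, - 22, - 18, - 7, 5/2, 27/7,  15.1,29, 56.77,85,89, 99 ] 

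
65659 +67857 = 133516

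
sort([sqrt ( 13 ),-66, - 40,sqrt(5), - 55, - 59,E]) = [-66, -59, - 55, -40,sqrt(5 ),E,sqrt(13)]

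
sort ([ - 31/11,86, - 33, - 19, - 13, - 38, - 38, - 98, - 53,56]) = [ - 98, - 53, - 38, - 38, - 33, - 19, - 13, - 31/11,  56,86 ] 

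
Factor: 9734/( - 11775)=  - 2^1 * 3^ ( - 1 )*5^( - 2 ) * 31^1 = -62/75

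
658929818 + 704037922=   1362967740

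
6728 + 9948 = 16676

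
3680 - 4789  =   - 1109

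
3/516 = 1/172 = 0.01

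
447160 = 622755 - 175595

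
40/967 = 40/967 = 0.04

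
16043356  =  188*85337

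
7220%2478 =2264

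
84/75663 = 4/3603 = 0.00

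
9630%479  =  50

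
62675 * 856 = 53649800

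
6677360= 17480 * 382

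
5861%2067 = 1727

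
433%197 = 39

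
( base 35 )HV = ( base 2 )1001110010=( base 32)ji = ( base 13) 392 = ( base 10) 626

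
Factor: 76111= 7^1*83^1*131^1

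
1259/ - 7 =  - 1259/7  =  - 179.86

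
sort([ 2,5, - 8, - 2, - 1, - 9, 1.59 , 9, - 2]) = [ - 9,  -  8,-2,-2, - 1,1.59, 2,5,9]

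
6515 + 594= 7109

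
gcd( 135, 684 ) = 9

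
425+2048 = 2473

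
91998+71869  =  163867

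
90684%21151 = 6080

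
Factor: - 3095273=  - 73^1*109^1*389^1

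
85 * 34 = 2890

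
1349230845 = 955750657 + 393480188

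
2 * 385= 770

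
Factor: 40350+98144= 138494 = 2^1*69247^1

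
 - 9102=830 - 9932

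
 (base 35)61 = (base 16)D3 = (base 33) 6d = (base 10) 211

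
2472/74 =1236/37 = 33.41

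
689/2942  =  689/2942 = 0.23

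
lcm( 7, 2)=14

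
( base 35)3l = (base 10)126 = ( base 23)5b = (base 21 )60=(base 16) 7E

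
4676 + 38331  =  43007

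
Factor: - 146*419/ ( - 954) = 30587/477 =3^( - 2)*53^( - 1)*73^1*419^1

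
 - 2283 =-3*761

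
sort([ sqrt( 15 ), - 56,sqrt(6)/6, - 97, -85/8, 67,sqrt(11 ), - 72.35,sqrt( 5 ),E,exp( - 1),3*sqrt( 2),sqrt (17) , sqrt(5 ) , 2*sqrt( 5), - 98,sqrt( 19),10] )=[ - 98, - 97,-72.35, - 56 , - 85/8 , exp( - 1 ) , sqrt( 6) /6, sqrt( 5), sqrt( 5 ),  E,sqrt (11 ), sqrt( 15 ), sqrt( 17),3*sqrt( 2 ), sqrt( 19 ),2 * sqrt( 5 ),10, 67 ] 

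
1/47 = 1/47 = 0.02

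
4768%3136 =1632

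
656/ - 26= - 328/13 = - 25.23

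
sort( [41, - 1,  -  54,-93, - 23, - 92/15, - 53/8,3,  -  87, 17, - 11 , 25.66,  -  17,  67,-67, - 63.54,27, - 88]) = [ - 93, - 88,-87, - 67, - 63.54, - 54,-23, - 17,-11, -53/8, - 92/15,-1 , 3,17,25.66, 27, 41,67]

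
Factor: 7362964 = 2^2*7^1*59^1*4457^1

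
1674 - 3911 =-2237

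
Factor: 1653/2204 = 2^( - 2)*3^1 = 3/4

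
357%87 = 9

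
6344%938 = 716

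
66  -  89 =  - 23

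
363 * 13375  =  4855125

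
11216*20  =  224320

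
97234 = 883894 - 786660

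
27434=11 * 2494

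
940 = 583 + 357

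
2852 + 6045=8897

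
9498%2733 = 1299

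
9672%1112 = 776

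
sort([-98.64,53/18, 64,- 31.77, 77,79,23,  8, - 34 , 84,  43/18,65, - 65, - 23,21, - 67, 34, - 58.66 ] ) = [ - 98.64, - 67, - 65,-58.66, - 34, - 31.77, - 23,  43/18,53/18, 8, 21, 23, 34,64,  65,  77,79,  84 ]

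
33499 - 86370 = -52871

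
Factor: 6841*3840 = 2^8 * 3^1*5^1*6841^1= 26269440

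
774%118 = 66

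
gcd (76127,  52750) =1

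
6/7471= 6/7471= 0.00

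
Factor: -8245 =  - 5^1*17^1 * 97^1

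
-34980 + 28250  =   -6730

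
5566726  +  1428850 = 6995576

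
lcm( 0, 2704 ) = 0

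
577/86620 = 577/86620 =0.01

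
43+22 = 65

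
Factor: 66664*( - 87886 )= - 2^4*13^1*641^1*43943^1  =  - 5858832304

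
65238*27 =1761426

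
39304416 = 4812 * 8168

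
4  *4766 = 19064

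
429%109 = 102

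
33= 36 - 3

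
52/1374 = 26/687=   0.04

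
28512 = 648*44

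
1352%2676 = 1352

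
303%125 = 53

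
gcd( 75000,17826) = 6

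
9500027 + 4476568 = 13976595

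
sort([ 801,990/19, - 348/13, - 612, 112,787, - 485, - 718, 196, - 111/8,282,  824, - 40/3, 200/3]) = [ - 718, - 612, - 485, - 348/13, - 111/8, - 40/3,990/19, 200/3,112, 196, 282, 787, 801 , 824]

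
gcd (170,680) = 170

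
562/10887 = 562/10887=0.05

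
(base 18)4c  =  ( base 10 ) 84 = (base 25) 39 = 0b1010100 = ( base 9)103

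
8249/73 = 113 = 113.00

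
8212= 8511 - 299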